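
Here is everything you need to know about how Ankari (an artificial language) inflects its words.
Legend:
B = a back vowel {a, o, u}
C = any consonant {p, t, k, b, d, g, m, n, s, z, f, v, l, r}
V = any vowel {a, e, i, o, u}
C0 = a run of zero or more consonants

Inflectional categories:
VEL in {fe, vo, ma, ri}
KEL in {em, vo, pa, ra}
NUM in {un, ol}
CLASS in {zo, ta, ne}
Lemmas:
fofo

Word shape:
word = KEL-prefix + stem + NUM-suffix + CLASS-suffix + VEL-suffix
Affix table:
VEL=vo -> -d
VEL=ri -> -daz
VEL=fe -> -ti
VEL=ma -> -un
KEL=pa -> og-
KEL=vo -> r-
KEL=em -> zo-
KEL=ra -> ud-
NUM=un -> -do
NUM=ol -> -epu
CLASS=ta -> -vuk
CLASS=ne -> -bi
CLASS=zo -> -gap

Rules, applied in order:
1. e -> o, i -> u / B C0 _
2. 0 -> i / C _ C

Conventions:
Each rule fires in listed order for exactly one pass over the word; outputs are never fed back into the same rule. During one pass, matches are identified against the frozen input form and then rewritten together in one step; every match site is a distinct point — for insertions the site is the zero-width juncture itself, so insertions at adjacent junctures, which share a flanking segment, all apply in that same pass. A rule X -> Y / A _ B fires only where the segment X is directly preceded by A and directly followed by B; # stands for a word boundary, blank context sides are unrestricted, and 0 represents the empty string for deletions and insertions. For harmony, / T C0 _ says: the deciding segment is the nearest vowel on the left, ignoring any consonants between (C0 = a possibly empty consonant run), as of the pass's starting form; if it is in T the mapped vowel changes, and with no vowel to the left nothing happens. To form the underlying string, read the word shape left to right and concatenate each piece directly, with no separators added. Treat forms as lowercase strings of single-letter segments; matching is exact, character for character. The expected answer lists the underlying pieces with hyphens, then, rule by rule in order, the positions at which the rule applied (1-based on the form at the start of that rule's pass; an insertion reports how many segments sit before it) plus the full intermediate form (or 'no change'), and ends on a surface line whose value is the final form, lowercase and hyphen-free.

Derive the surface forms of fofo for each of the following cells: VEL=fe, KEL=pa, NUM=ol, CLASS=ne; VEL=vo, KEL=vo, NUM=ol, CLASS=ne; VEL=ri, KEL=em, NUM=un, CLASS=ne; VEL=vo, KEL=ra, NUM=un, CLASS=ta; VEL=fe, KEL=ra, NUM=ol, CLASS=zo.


cell VEL=fe, KEL=pa, NUM=ol, CLASS=ne:
underlying: og-fofo-epu-bi-ti
1. e -> o, i -> u / B C0 _: fires at position(s) 7, 11: ogfofoopubuti
2. 0 -> i / C _ C: inserts after position(s) 2: ogifofoopubuti
surface: ogifofoopubuti

cell VEL=vo, KEL=vo, NUM=ol, CLASS=ne:
underlying: r-fofo-epu-bi-d
1. e -> o, i -> u / B C0 _: fires at position(s) 6, 10: rfofoopubud
2. 0 -> i / C _ C: inserts after position(s) 1: rifofoopubud
surface: rifofoopubud

cell VEL=ri, KEL=em, NUM=un, CLASS=ne:
underlying: zo-fofo-do-bi-daz
1. e -> o, i -> u / B C0 _: fires at position(s) 10: zofofodobudaz
2. 0 -> i / C _ C: no change
surface: zofofodobudaz

cell VEL=vo, KEL=ra, NUM=un, CLASS=ta:
underlying: ud-fofo-do-vuk-d
1. e -> o, i -> u / B C0 _: no change
2. 0 -> i / C _ C: inserts after position(s) 2, 11: udifofodovukid
surface: udifofodovukid

cell VEL=fe, KEL=ra, NUM=ol, CLASS=zo:
underlying: ud-fofo-epu-gap-ti
1. e -> o, i -> u / B C0 _: fires at position(s) 7, 14: udfofoopugaptu
2. 0 -> i / C _ C: inserts after position(s) 2, 12: udifofoopugapitu
surface: udifofoopugapitu


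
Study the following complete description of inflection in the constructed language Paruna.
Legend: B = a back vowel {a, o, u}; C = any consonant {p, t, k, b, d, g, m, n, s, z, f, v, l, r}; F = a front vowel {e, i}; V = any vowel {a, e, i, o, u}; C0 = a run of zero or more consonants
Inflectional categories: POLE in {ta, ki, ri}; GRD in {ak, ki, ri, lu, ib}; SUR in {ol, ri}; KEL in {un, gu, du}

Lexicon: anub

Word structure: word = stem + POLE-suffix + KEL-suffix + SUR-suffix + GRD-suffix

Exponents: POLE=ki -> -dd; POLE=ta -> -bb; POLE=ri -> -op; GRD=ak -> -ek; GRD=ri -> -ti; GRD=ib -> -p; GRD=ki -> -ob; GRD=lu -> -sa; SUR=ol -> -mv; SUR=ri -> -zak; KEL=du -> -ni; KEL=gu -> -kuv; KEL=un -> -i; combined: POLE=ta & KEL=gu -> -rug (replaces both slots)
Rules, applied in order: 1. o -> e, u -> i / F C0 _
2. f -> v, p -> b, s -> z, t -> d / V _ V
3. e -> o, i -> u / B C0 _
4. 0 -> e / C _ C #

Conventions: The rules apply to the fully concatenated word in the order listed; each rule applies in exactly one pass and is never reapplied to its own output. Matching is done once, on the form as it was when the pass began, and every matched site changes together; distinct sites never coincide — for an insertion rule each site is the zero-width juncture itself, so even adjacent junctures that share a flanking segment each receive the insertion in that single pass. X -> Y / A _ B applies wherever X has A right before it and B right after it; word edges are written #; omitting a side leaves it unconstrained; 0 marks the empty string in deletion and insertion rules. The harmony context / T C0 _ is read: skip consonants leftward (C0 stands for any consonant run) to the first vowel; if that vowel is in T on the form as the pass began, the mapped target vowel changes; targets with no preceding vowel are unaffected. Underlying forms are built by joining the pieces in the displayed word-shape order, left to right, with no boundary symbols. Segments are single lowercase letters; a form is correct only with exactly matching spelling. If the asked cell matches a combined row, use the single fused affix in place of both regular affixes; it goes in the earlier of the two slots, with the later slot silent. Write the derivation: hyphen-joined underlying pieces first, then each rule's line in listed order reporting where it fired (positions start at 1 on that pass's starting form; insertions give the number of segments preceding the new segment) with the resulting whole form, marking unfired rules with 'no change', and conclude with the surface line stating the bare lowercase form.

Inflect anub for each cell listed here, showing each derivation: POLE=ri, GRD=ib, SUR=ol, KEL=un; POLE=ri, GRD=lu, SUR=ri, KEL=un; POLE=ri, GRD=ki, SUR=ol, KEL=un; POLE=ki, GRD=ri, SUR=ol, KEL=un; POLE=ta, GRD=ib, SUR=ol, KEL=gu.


cell POLE=ri, GRD=ib, SUR=ol, KEL=un:
underlying: anub-op-i-mv-p
1. o -> e, u -> i / F C0 _: no change
2. f -> v, p -> b, s -> z, t -> d / V _ V: fires at position(s) 6: anubobimvp
3. e -> o, i -> u / B C0 _: fires at position(s) 7: anubobumvp
4. 0 -> e / C _ C #: inserts after position(s) 9: anubobumvep
surface: anubobumvep

cell POLE=ri, GRD=lu, SUR=ri, KEL=un:
underlying: anub-op-i-zak-sa
1. o -> e, u -> i / F C0 _: no change
2. f -> v, p -> b, s -> z, t -> d / V _ V: fires at position(s) 6: anubobizaksa
3. e -> o, i -> u / B C0 _: fires at position(s) 7: anubobuzaksa
4. 0 -> e / C _ C #: no change
surface: anubobuzaksa

cell POLE=ri, GRD=ki, SUR=ol, KEL=un:
underlying: anub-op-i-mv-ob
1. o -> e, u -> i / F C0 _: fires at position(s) 10: anubopimveb
2. f -> v, p -> b, s -> z, t -> d / V _ V: fires at position(s) 6: anubobimveb
3. e -> o, i -> u / B C0 _: fires at position(s) 7: anubobumveb
4. 0 -> e / C _ C #: no change
surface: anubobumveb

cell POLE=ki, GRD=ri, SUR=ol, KEL=un:
underlying: anub-dd-i-mv-ti
1. o -> e, u -> i / F C0 _: no change
2. f -> v, p -> b, s -> z, t -> d / V _ V: no change
3. e -> o, i -> u / B C0 _: fires at position(s) 7: anubddumvti
4. 0 -> e / C _ C #: no change
surface: anubddumvti

cell POLE=ta, GRD=ib, SUR=ol, KEL=gu:
underlying: anub-rug-mv-p
1. o -> e, u -> i / F C0 _: no change
2. f -> v, p -> b, s -> z, t -> d / V _ V: no change
3. e -> o, i -> u / B C0 _: no change
4. 0 -> e / C _ C #: inserts after position(s) 9: anubrugmvep
surface: anubrugmvep


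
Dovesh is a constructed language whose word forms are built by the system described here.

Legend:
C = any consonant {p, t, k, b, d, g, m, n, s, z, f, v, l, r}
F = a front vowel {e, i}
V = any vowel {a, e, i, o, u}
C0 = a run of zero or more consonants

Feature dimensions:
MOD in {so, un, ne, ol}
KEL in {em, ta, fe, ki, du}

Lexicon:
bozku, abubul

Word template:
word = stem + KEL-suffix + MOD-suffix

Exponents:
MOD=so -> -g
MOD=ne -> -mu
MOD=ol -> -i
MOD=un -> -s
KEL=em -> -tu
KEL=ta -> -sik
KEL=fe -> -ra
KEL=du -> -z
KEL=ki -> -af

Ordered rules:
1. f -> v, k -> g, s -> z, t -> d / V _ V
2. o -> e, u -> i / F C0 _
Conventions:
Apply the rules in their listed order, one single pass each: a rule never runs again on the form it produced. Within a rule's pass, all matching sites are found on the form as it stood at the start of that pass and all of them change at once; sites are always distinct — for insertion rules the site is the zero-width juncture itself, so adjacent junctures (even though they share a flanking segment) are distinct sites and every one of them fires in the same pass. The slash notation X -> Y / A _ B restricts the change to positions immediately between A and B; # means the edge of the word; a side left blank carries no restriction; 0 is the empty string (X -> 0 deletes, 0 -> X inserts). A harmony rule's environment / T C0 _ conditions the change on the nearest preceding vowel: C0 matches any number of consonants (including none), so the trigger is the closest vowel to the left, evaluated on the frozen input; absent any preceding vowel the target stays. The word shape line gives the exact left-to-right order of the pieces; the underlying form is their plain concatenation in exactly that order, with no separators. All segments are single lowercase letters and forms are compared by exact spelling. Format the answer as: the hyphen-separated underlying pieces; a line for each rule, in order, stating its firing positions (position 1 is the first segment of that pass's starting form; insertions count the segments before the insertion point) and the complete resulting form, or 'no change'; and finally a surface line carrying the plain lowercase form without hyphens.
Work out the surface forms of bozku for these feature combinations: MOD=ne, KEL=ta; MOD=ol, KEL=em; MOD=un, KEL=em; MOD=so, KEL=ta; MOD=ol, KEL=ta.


cell MOD=ne, KEL=ta:
underlying: bozku-sik-mu
1. f -> v, k -> g, s -> z, t -> d / V _ V: fires at position(s) 6: bozkuzikmu
2. o -> e, u -> i / F C0 _: fires at position(s) 10: bozkuzikmi
surface: bozkuzikmi

cell MOD=ol, KEL=em:
underlying: bozku-tu-i
1. f -> v, k -> g, s -> z, t -> d / V _ V: fires at position(s) 6: bozkudui
2. o -> e, u -> i / F C0 _: no change
surface: bozkudui

cell MOD=un, KEL=em:
underlying: bozku-tu-s
1. f -> v, k -> g, s -> z, t -> d / V _ V: fires at position(s) 6: bozkudus
2. o -> e, u -> i / F C0 _: no change
surface: bozkudus

cell MOD=so, KEL=ta:
underlying: bozku-sik-g
1. f -> v, k -> g, s -> z, t -> d / V _ V: fires at position(s) 6: bozkuzikg
2. o -> e, u -> i / F C0 _: no change
surface: bozkuzikg

cell MOD=ol, KEL=ta:
underlying: bozku-sik-i
1. f -> v, k -> g, s -> z, t -> d / V _ V: fires at position(s) 6, 8: bozkuzigi
2. o -> e, u -> i / F C0 _: no change
surface: bozkuzigi


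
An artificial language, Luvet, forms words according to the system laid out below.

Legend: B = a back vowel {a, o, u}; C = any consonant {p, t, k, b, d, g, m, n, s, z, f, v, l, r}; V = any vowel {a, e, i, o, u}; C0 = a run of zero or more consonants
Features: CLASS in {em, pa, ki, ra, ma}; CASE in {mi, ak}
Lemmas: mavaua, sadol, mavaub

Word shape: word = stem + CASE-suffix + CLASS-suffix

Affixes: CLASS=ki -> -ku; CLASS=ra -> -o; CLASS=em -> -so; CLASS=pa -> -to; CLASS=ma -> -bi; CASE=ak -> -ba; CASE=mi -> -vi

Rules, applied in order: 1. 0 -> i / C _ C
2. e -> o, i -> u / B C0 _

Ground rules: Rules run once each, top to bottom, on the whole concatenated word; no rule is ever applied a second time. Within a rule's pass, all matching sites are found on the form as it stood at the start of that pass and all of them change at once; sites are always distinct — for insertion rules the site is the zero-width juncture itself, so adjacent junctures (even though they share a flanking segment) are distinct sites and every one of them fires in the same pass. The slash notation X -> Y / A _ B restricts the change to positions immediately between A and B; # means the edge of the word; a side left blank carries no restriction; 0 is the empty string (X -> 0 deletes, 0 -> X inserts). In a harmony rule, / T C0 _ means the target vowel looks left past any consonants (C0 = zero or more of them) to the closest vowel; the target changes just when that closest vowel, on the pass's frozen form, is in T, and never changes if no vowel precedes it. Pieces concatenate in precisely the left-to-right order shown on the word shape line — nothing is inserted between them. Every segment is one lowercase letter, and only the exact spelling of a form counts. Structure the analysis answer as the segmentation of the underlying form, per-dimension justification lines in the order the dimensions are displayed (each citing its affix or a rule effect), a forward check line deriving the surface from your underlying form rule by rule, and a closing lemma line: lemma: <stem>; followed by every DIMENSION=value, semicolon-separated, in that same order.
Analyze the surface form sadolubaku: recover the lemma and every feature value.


underlying: sadol-ba-ku
CLASS=ki - signalled by the affix -ku
CASE=ak - signalled by the affix -ba
check: sadolbaku -> sadolibaku -> sadolubaku
lemma: sadol; CLASS=ki; CASE=ak


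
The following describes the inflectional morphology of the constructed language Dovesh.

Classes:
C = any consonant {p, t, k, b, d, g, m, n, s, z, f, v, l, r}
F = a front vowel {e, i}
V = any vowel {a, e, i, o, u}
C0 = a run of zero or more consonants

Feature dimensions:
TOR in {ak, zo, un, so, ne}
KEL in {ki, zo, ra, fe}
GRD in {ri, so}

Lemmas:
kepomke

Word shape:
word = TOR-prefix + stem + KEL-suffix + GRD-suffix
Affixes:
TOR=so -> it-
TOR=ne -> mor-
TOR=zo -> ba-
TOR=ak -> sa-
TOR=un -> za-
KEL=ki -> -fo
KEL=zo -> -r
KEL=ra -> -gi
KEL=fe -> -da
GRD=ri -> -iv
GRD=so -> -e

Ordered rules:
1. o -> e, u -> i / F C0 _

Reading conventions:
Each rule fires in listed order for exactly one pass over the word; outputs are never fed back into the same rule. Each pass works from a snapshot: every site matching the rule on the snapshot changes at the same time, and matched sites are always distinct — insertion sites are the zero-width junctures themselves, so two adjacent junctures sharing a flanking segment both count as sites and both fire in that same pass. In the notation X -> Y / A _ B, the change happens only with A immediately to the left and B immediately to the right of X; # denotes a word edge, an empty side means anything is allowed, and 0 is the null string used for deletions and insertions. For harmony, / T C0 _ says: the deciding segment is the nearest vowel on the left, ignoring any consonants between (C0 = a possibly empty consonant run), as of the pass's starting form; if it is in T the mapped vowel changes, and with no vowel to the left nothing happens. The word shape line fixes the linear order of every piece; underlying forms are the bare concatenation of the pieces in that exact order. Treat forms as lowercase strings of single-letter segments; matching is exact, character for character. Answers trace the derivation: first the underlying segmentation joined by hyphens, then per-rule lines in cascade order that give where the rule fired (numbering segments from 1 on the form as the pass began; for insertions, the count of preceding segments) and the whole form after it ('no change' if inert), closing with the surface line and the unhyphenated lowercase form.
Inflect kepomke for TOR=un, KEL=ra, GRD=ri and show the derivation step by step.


underlying: za-kepomke-gi-iv
1. o -> e, u -> i / F C0 _: fires at position(s) 6: zakepemkegiiv
surface: zakepemkegiiv


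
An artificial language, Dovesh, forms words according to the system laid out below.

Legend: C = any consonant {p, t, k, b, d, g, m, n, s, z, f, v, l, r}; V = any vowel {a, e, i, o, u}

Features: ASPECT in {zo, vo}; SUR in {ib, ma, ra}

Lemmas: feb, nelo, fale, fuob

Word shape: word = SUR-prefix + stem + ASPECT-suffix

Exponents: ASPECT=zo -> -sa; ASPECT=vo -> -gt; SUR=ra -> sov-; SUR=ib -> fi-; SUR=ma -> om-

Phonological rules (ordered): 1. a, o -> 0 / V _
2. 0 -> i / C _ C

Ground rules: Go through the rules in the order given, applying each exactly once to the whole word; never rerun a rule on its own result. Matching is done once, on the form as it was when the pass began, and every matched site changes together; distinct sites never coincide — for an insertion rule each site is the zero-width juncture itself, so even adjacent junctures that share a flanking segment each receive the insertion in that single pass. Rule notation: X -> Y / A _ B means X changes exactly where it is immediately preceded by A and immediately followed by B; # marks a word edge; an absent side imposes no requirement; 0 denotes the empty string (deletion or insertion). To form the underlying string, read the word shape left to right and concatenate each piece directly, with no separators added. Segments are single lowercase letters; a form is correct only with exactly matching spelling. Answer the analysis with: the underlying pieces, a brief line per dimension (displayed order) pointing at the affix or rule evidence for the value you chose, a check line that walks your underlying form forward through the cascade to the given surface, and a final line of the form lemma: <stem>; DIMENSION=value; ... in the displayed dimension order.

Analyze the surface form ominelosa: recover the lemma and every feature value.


underlying: om-nelo-sa
ASPECT=zo - signalled by the affix -sa
SUR=ma - signalled by the affix om-
check: omnelosa -> omnelosa -> ominelosa
lemma: nelo; ASPECT=zo; SUR=ma


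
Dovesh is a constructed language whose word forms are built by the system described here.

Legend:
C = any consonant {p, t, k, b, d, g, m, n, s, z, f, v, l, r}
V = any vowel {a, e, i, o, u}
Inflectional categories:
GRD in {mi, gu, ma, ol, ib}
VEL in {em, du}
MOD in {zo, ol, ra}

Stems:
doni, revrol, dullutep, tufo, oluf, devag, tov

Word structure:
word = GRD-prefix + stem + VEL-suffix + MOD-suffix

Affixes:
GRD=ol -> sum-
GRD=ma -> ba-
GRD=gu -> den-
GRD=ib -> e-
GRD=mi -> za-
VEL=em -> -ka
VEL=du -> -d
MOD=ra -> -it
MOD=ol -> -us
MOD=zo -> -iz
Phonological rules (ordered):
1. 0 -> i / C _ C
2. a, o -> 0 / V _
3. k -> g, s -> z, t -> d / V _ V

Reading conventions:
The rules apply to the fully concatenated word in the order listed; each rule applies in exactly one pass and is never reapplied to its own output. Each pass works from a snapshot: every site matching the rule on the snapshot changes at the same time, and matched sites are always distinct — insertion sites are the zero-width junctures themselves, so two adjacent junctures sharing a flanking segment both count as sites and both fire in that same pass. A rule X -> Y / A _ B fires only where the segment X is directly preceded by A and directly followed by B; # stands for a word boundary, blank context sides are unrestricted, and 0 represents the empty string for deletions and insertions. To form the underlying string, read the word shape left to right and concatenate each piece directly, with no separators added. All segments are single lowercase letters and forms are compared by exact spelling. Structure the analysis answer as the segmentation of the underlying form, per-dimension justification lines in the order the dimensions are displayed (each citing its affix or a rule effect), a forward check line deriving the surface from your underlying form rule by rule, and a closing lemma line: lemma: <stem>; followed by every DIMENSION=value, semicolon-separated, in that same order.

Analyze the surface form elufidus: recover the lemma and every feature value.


underlying: e-oluf-d-us
GRD=ib - signalled by the affix e-
VEL=du - signalled by the affix -d
MOD=ol - signalled by the affix -us
check: eolufdus -> eolufidus -> elufidus -> elufidus
lemma: oluf; GRD=ib; VEL=du; MOD=ol


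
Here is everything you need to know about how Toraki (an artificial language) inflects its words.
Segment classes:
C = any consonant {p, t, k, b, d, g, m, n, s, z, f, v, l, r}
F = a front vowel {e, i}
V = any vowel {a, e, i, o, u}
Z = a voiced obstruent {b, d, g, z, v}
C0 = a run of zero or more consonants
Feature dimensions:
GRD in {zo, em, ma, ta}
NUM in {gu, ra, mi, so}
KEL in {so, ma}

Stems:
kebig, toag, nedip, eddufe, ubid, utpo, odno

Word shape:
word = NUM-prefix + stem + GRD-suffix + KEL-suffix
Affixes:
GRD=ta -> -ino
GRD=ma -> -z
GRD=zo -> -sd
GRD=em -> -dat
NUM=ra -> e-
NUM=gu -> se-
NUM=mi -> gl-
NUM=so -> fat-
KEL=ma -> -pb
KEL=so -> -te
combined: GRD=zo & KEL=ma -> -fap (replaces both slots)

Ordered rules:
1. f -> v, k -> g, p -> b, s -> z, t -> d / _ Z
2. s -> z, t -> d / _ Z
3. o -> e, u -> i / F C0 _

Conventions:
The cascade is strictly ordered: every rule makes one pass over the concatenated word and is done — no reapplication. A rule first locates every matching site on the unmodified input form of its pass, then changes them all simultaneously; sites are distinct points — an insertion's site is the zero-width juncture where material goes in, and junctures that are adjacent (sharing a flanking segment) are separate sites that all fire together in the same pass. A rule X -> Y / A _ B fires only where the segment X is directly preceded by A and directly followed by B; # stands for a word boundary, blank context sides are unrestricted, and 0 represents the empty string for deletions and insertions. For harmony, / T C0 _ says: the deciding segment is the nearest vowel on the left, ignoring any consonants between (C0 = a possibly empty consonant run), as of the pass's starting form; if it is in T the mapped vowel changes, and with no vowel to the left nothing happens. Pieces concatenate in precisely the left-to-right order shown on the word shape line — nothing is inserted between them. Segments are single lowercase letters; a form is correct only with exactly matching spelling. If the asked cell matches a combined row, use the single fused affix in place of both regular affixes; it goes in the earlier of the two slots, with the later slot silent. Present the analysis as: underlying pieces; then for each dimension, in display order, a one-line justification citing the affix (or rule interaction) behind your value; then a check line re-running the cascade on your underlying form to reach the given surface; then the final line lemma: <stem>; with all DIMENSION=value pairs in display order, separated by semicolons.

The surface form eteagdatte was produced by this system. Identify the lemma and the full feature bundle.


underlying: e-toag-dat-te
GRD=em - signalled by the affix -dat
NUM=ra - signalled by the affix e-
KEL=so - signalled by the affix -te
check: etoagdatte -> etoagdatte -> etoagdatte -> eteagdatte
lemma: toag; GRD=em; NUM=ra; KEL=so


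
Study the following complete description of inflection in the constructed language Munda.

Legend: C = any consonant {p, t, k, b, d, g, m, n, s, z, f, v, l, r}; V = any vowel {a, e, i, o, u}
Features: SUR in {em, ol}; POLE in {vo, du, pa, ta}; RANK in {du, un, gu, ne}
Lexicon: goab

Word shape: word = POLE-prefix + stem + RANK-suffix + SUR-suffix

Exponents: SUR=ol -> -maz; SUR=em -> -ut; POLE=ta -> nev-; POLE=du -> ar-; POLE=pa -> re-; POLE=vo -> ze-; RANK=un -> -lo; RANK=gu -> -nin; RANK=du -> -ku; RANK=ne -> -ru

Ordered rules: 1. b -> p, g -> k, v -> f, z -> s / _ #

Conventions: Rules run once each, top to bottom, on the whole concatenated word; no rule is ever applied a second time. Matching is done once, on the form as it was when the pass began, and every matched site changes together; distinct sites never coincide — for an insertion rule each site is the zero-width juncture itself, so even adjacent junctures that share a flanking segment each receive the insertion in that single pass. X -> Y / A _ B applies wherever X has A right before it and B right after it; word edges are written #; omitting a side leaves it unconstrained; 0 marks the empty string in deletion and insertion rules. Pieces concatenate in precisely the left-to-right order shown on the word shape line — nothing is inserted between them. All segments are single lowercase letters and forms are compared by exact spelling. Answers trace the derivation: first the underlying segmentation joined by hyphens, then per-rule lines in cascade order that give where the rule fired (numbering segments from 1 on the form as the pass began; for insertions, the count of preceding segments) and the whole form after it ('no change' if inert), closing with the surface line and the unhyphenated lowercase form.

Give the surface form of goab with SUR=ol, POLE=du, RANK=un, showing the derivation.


underlying: ar-goab-lo-maz
1. b -> p, g -> k, v -> f, z -> s / _ #: fires at position(s) 11: argoablomas
surface: argoablomas


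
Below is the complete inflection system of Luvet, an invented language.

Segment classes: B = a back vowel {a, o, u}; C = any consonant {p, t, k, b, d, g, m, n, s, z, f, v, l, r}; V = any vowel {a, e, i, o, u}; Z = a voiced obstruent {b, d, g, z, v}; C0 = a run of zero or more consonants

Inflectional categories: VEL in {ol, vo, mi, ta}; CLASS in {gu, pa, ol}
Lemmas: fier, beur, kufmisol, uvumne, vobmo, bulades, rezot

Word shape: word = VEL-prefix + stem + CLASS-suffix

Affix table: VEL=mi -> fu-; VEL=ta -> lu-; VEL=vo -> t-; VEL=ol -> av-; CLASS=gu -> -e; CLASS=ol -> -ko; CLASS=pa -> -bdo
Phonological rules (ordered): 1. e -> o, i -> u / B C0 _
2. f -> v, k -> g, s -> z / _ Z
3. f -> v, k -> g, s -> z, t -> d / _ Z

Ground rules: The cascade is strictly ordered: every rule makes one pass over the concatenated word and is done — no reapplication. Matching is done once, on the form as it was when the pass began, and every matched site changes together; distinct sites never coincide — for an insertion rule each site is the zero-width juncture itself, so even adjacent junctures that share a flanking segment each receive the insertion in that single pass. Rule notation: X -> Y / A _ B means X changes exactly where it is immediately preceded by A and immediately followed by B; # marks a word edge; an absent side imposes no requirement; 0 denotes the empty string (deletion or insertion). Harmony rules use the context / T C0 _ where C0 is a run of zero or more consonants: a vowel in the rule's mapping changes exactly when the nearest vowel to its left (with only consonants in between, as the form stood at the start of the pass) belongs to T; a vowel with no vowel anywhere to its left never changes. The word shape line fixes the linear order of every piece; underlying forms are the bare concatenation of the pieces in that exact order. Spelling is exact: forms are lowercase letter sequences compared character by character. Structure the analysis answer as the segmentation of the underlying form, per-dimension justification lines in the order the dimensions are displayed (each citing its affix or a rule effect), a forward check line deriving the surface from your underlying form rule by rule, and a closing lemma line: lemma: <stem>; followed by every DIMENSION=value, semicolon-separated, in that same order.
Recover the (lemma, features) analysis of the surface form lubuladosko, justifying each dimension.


underlying: lu-bulades-ko
VEL=ta - signalled by the affix lu-
CLASS=ol - signalled by the affix -ko
check: lubuladesko -> lubuladosko -> lubuladosko -> lubuladosko
lemma: bulades; VEL=ta; CLASS=ol


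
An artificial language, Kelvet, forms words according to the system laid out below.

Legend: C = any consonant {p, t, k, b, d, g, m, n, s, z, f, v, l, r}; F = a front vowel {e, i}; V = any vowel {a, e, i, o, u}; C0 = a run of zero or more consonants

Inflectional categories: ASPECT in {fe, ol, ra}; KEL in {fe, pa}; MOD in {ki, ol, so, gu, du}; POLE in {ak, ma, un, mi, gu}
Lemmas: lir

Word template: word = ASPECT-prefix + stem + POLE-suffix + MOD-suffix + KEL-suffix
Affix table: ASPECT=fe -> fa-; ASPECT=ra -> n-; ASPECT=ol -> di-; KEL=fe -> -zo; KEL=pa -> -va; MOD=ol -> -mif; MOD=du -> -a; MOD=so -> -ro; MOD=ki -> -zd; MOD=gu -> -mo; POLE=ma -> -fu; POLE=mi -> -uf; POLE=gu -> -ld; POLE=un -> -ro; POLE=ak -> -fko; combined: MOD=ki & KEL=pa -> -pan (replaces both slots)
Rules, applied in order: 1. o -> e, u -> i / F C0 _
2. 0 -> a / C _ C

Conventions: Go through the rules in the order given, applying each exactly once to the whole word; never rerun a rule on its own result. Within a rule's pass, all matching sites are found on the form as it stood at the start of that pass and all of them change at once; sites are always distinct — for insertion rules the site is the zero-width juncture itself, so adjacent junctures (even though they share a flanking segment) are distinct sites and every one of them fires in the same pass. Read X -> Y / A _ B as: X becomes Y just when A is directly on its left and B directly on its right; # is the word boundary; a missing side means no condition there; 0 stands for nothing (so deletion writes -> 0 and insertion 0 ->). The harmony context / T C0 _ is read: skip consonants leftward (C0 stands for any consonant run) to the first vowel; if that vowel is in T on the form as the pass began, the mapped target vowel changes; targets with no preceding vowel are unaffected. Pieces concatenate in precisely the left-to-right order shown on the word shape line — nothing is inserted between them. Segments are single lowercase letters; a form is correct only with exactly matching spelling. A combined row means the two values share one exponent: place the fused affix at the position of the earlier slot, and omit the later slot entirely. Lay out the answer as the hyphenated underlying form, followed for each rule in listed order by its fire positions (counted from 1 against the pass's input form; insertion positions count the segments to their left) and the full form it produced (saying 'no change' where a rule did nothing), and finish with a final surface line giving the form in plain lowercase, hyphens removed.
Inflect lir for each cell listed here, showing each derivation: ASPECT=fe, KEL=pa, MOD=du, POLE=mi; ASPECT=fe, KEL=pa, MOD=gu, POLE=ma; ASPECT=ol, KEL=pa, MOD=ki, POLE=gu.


cell ASPECT=fe, KEL=pa, MOD=du, POLE=mi:
underlying: fa-lir-uf-a-va
1. o -> e, u -> i / F C0 _: fires at position(s) 6: falirifava
2. 0 -> a / C _ C: no change
surface: falirifava

cell ASPECT=fe, KEL=pa, MOD=gu, POLE=ma:
underlying: fa-lir-fu-mo-va
1. o -> e, u -> i / F C0 _: fires at position(s) 7: falirfimova
2. 0 -> a / C _ C: inserts after position(s) 5: falirafimova
surface: falirafimova

cell ASPECT=ol, KEL=pa, MOD=ki, POLE=gu:
underlying: di-lir-ld-pan
1. o -> e, u -> i / F C0 _: no change
2. 0 -> a / C _ C: inserts after position(s) 5, 6, 7: diliraladapan
surface: diliraladapan


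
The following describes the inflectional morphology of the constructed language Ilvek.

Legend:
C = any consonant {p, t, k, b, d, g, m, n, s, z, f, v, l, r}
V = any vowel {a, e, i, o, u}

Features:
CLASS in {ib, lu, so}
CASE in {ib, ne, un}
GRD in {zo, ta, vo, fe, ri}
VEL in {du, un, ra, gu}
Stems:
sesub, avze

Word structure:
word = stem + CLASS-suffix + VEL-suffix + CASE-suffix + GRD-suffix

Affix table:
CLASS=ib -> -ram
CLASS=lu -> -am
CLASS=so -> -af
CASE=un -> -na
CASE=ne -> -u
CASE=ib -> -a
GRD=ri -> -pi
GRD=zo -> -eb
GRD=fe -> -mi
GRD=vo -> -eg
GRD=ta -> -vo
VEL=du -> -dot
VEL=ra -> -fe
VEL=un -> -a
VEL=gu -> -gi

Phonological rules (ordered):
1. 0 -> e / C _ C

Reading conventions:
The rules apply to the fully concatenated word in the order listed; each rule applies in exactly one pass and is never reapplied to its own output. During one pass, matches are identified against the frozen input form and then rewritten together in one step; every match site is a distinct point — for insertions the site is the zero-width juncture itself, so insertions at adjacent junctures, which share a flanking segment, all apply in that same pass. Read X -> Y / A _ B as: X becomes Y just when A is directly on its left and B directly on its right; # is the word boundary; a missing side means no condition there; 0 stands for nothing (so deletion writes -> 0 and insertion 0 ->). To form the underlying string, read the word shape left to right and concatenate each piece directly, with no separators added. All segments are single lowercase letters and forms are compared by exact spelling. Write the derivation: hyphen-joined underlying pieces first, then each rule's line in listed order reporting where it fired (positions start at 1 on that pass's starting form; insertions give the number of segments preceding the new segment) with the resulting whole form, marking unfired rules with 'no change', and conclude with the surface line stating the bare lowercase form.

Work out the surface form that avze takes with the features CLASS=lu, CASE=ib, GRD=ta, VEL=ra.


underlying: avze-am-fe-a-vo
1. 0 -> e / C _ C: inserts after position(s) 2, 6: avezeamefeavo
surface: avezeamefeavo


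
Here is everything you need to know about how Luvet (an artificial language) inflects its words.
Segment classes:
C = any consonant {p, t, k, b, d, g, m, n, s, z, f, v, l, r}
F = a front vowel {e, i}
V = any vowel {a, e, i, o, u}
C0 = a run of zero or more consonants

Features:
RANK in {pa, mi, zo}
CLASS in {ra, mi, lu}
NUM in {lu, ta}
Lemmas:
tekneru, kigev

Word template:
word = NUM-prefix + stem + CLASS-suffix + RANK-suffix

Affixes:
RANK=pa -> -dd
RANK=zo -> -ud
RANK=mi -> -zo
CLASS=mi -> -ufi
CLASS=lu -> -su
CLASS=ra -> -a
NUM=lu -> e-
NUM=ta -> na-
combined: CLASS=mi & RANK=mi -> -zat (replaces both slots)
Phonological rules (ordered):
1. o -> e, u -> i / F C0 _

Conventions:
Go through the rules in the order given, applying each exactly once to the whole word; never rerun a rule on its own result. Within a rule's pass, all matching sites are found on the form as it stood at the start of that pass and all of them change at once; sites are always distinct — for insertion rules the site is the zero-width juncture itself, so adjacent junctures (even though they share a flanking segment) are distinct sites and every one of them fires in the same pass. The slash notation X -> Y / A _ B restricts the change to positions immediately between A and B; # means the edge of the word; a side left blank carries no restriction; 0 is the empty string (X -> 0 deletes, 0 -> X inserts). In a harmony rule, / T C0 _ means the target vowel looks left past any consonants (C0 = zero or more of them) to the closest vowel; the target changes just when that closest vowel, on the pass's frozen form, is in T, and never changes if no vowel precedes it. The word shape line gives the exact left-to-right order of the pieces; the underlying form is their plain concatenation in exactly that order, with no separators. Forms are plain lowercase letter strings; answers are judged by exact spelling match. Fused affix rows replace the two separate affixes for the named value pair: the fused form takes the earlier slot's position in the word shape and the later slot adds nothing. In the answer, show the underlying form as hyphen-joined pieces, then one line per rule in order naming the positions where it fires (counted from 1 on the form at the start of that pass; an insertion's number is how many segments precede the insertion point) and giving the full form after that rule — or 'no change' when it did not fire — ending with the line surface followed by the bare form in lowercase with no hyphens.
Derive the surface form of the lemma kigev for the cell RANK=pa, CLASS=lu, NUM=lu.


underlying: e-kigev-su-dd
1. o -> e, u -> i / F C0 _: fires at position(s) 8: ekigevsidd
surface: ekigevsidd


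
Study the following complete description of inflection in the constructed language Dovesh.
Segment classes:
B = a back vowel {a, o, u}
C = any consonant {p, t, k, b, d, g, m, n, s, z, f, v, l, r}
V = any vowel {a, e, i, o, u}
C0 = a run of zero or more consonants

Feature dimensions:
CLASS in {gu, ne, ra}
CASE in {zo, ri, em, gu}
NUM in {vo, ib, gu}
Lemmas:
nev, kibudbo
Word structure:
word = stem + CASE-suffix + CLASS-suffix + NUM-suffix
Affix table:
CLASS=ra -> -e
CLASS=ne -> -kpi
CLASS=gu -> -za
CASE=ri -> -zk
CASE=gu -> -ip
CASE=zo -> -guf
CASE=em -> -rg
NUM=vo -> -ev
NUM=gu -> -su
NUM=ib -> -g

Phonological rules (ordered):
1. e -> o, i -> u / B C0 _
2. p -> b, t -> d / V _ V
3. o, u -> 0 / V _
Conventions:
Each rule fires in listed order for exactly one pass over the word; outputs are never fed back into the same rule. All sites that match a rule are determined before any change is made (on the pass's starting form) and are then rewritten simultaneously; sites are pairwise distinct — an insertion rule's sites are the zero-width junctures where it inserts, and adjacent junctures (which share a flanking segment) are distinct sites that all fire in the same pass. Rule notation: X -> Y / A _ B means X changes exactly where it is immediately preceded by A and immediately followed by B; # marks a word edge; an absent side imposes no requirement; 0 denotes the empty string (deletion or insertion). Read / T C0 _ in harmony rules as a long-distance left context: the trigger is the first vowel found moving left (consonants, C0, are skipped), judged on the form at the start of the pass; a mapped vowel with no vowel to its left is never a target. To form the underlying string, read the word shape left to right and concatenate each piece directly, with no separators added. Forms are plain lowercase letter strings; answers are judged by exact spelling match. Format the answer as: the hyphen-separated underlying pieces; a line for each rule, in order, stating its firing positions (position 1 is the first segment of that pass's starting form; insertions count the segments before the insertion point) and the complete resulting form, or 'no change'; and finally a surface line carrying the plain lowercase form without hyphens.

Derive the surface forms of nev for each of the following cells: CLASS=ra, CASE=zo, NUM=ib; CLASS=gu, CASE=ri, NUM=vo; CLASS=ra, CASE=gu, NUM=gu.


cell CLASS=ra, CASE=zo, NUM=ib:
underlying: nev-guf-e-g
1. e -> o, i -> u / B C0 _: fires at position(s) 7: nevgufog
2. p -> b, t -> d / V _ V: no change
3. o, u -> 0 / V _: no change
surface: nevgufog

cell CLASS=gu, CASE=ri, NUM=vo:
underlying: nev-zk-za-ev
1. e -> o, i -> u / B C0 _: fires at position(s) 8: nevzkzaov
2. p -> b, t -> d / V _ V: no change
3. o, u -> 0 / V _: fires at position(s) 8: nevzkzav
surface: nevzkzav

cell CLASS=ra, CASE=gu, NUM=gu:
underlying: nev-ip-e-su
1. e -> o, i -> u / B C0 _: no change
2. p -> b, t -> d / V _ V: fires at position(s) 5: nevibesu
3. o, u -> 0 / V _: no change
surface: nevibesu


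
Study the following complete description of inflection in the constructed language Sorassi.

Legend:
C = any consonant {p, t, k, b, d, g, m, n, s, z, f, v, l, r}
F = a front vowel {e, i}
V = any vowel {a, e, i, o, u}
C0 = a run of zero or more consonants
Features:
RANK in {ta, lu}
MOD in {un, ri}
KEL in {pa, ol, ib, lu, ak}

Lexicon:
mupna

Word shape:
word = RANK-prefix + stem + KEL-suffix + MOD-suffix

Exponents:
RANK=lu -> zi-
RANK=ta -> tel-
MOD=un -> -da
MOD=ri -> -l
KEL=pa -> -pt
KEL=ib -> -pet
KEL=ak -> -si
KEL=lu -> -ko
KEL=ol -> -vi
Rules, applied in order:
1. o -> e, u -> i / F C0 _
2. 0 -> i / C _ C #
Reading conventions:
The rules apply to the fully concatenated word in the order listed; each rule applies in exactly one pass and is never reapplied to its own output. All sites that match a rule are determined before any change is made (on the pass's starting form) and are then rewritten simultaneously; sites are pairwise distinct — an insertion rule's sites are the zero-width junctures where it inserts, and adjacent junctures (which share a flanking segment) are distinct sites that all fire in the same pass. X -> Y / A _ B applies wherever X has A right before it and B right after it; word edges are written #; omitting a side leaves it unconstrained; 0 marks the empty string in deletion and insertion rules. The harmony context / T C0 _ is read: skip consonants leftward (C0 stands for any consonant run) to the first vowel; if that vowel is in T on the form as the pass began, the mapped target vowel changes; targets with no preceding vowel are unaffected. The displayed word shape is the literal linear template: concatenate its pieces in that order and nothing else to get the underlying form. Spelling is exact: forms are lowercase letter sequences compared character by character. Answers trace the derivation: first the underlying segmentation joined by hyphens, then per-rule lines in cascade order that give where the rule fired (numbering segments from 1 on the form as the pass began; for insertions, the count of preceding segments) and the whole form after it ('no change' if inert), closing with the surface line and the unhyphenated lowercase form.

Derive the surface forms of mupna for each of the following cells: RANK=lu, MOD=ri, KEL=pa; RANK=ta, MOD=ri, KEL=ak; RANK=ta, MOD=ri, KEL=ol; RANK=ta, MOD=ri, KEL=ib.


cell RANK=lu, MOD=ri, KEL=pa:
underlying: zi-mupna-pt-l
1. o -> e, u -> i / F C0 _: fires at position(s) 4: zimipnaptl
2. 0 -> i / C _ C #: inserts after position(s) 9: zimipnaptil
surface: zimipnaptil

cell RANK=ta, MOD=ri, KEL=ak:
underlying: tel-mupna-si-l
1. o -> e, u -> i / F C0 _: fires at position(s) 5: telmipnasil
2. 0 -> i / C _ C #: no change
surface: telmipnasil

cell RANK=ta, MOD=ri, KEL=ol:
underlying: tel-mupna-vi-l
1. o -> e, u -> i / F C0 _: fires at position(s) 5: telmipnavil
2. 0 -> i / C _ C #: no change
surface: telmipnavil

cell RANK=ta, MOD=ri, KEL=ib:
underlying: tel-mupna-pet-l
1. o -> e, u -> i / F C0 _: fires at position(s) 5: telmipnapetl
2. 0 -> i / C _ C #: inserts after position(s) 11: telmipnapetil
surface: telmipnapetil
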